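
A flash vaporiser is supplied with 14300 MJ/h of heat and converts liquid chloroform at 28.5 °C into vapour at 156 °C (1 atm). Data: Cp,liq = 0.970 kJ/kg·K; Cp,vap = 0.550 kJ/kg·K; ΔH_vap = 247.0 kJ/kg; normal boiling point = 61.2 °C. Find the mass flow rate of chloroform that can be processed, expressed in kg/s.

Δh = 0.970×(61.2−28.5) + 247.0 + 0.550×(156−61.2) = 330.86 kJ/kg
Q = 14300 MJ/h = 3972.2 kJ/s = 3972.2 kJ/s
ṁ = Q/Δh = 3972.2 / 330.86 = 12.006 kg/s

ṁ = 12.0 kg/s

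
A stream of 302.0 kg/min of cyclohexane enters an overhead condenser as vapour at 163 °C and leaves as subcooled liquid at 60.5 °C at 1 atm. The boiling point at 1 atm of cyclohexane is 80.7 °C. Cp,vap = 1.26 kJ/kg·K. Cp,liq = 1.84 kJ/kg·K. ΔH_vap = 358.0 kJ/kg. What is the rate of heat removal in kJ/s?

Q_c = 2510 kJ/s

vapour 163→80.7 °C: -103.7 kJ/kg
condensation at 80.7 °C: -358 kJ/kg
liquid 80.7→60.5 °C: -37.168 kJ/kg
Δh = -103.7 + -358 + -37.168 = -498.87 kJ/kg
Q = ṁ·Δh = 302.0 kg/min × -498.87 kJ/kg = -150660 kJ/min
|Q| = 2511 kW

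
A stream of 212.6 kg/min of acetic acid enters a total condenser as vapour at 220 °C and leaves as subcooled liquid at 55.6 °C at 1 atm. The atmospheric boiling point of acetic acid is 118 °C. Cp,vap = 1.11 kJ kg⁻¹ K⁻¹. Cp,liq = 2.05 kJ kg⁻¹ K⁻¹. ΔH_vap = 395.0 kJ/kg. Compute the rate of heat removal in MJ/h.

Q_c = 8110 MJ/h

vapour 220→118 °C: -113.22 kJ/kg
condensation at 118 °C: -395 kJ/kg
liquid 118→55.6 °C: -127.92 kJ/kg
Δh = -113.22 + -395 + -127.92 = -636.14 kJ/kg
Q = ṁ·Δh = 212.6 kg/min × -636.14 kJ/kg = -135240 kJ/min
|Q| = 2254.1 kW = 8114.6 MJ/h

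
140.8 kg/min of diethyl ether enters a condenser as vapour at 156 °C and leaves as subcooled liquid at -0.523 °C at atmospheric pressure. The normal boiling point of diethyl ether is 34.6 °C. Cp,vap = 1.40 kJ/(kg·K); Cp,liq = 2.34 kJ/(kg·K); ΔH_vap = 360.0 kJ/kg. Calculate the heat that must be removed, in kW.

Q_c = 1440 kW

vapour 156→34.6 °C: -169.96 kJ/kg
condensation at 34.6 °C: -360 kJ/kg
liquid 34.6→-0.523 °C: -82.188 kJ/kg
Δh = -169.96 + -360 + -82.188 = -612.15 kJ/kg
Q = ṁ·Δh = 140.8 kg/min × -612.15 kJ/kg = -86190 kJ/min
|Q| = 1436.5 kW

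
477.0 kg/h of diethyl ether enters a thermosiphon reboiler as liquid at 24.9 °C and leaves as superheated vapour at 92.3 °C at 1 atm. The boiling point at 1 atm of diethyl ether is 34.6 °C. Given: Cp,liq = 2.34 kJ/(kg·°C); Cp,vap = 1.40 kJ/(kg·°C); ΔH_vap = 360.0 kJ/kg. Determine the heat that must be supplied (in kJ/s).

Q = 61.4 kJ/s

liquid 24.9→34.6 °C: 22.698 kJ/kg
vaporisation at 34.6 °C: 360 kJ/kg
vapour 34.6→92.3 °C: 80.78 kJ/kg
Δh = 22.698 + 360 + 80.78 = 463.48 kJ/kg
Q = ṁ·Δh = 477.0 kg/h × 463.48 kJ/kg = 221080 kJ/h
|Q| = 61.411 kW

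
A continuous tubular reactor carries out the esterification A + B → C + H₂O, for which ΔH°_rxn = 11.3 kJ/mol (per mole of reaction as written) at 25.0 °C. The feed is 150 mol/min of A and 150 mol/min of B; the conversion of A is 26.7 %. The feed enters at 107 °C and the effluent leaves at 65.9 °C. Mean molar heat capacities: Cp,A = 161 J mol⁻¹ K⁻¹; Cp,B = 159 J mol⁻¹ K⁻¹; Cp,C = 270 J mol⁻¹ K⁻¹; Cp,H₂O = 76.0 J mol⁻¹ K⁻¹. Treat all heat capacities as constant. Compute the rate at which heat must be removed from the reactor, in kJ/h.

Extent of reaction ξ = 0.267 × 150 = 40.05 mol/min
Reaction term: ξ·ΔH°_rxn = 40.05 × 11.3 = 452.57 kJ/min
Sensible, feed 107→25 °C: -3936 kJ/min
Outlet flows (mol/min): A 109.95, B 109.95, C 40.05, H₂O 40.05
Sensible, products 25→65.9 °C: 2005.8 kJ/min
Q = ΔH = -1477.6 kJ/min = -24.627 kW
Heat removed = 88659 kJ/h

Q_out = 88700 kJ/h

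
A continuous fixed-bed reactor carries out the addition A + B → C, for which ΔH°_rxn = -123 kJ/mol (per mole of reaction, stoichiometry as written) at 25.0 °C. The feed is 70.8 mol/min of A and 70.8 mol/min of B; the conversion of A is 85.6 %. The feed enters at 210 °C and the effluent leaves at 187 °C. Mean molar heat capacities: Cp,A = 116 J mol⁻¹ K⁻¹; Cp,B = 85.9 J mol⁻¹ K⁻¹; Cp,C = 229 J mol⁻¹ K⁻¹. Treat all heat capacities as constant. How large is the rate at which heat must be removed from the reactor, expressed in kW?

Q_out = 125 kW

Extent of reaction ξ = 0.856 × 70.8 = 60.605 mol/min
Reaction term: ξ·ΔH°_rxn = 60.605 × -123 = -7454.4 kJ/min
Sensible, feed 210→25 °C: -2644.5 kJ/min
Outlet flows (mol/min): A 10.195, B 10.195, C 60.605
Sensible, products 25→187 °C: 2581.8 kJ/min
Q = ΔH = -7517.1 kJ/min = -125.28 kW
Heat removed = 125.28 kW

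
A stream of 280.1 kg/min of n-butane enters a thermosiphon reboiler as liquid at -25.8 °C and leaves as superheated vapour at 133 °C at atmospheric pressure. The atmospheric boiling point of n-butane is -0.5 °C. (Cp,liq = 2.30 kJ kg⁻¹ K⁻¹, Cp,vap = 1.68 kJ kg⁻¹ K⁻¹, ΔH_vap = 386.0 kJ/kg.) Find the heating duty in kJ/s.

Q = 3120 kJ/s

liquid -25.8→-0.5 °C: 58.19 kJ/kg
vaporisation at -0.5 °C: 386 kJ/kg
vapour -0.5→133 °C: 224.28 kJ/kg
Δh = 58.19 + 386 + 224.28 = 668.47 kJ/kg
Q = ṁ·Δh = 280.1 kg/min × 668.47 kJ/kg = 187240 kJ/min
|Q| = 3120.6 kW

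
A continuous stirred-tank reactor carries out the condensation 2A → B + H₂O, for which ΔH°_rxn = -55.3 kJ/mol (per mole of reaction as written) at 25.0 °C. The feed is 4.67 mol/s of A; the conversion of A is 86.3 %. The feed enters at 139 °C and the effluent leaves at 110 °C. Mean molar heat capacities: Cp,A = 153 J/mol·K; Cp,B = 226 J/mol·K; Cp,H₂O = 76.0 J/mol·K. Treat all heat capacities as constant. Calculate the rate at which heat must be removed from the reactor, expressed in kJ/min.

Q_out = 7970 kJ/min

Extent of reaction ξ = 0.863 × 4.67 / 2 = 2.0151 mol/s
Reaction term: ξ·ΔH°_rxn = 2.0151 × -55.3 = -111.44 kJ/s
Sensible, feed 139→25 °C: -81.454 kJ/s
Outlet flows (mol/s): A 0.63979, B 2.0151, H₂O 2.0151
Sensible, products 25→110 °C: 60.048 kJ/s
Q = ΔH = -132.84 kJ/s = -132.84 kW
Heat removed = 7970.5 kJ/min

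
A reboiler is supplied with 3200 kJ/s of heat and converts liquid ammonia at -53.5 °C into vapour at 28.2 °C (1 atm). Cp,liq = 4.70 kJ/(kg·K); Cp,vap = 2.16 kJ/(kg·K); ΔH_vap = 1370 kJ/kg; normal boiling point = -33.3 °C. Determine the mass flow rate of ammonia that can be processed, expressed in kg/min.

ṁ = 120 kg/min

Δh = 4.70×(-33.3−-53.5) + 1370 + 2.16×(28.2−-33.3) = 1597.8 kJ/kg
Q = 3200 kJ/s = 3200 kJ/s = 192000 kJ/min
ṁ = Q/Δh = 192000 / 1597.8 = 120.17 kg/min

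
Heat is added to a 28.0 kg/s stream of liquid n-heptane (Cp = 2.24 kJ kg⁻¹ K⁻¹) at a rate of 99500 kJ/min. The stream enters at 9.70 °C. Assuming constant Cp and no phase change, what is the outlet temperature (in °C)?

T_out = 36.1 °C

Q = 99500 kJ/min = 1658.3 kJ/s
ΔT = Q/(ṁ·Cp) = 1658.3/(28.0×2.24) = 26.44 K
T_out = 9.70 + 26.44 = 36.14 °C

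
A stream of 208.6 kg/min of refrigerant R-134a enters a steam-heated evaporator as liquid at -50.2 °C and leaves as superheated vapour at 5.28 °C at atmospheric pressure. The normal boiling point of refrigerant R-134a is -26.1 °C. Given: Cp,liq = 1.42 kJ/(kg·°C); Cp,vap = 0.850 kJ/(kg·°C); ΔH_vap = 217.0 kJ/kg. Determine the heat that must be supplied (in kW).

Q = 966 kW

liquid -50.2→-26.1 °C: 34.222 kJ/kg
vaporisation at -26.1 °C: 217 kJ/kg
vapour -26.1→5.28 °C: 26.673 kJ/kg
Δh = 34.222 + 217 + 26.673 = 277.89 kJ/kg
Q = ṁ·Δh = 208.6 kg/min × 277.89 kJ/kg = 57969 kJ/min
|Q| = 966.15 kW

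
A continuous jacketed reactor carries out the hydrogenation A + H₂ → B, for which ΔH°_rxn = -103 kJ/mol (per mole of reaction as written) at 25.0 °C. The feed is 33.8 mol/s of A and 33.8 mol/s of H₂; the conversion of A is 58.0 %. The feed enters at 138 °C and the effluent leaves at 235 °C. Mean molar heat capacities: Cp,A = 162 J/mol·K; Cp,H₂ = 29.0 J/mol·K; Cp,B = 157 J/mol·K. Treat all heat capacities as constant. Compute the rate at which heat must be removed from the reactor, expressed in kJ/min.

Q_out = 92000 kJ/min

Extent of reaction ξ = 0.580 × 33.8 = 19.604 mol/s
Reaction term: ξ·ΔH°_rxn = 19.604 × -103 = -2019.2 kJ/s
Sensible, feed 138→25 °C: -729.51 kJ/s
Outlet flows (mol/s): A 14.196, H₂ 14.196, B 19.604
Sensible, products 25→235 °C: 1215.7 kJ/s
Q = ΔH = -1533 kJ/s = -1533 kW
Heat removed = 91978 kJ/min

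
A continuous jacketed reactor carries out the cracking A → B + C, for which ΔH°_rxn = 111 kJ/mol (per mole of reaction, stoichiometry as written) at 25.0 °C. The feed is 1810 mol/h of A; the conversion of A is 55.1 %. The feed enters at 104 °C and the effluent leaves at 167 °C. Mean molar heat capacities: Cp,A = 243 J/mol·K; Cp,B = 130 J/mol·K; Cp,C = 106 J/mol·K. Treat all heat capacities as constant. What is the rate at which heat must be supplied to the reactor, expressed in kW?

Extent of reaction ξ = 0.551 × 1810 = 997.31 mol/h
Reaction term: ξ·ΔH°_rxn = 997.31 × 111 = 110700 kJ/h
Sensible, feed 104→25 °C: -34747 kJ/h
Outlet flows (mol/h): A 812.69, B 997.31, C 997.31
Sensible, products 25→167 °C: 61465 kJ/h
Q = ΔH = 137420 kJ/h = 38.172 kW
Heat supplied = 38.172 kW

Q_in = 38.2 kW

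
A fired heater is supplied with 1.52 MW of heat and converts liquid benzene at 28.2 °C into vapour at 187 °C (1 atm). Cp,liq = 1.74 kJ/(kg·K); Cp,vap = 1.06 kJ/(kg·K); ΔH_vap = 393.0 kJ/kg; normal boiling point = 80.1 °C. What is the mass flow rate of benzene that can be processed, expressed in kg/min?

Δh = 1.74×(80.1−28.2) + 393.0 + 1.06×(187−80.1) = 596.62 kJ/kg
Q = 1.52 MW = 1520 kJ/s = 91200 kJ/min
ṁ = Q/Δh = 91200 / 596.62 = 152.86 kg/min

ṁ = 153 kg/min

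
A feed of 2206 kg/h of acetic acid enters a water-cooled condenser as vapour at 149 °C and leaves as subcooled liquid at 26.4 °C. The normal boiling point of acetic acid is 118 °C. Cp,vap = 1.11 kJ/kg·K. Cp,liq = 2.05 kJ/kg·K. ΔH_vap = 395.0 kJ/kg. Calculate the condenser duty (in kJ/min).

Q_c = 22700 kJ/min

vapour 149→118 °C: -34.41 kJ/kg
condensation at 118 °C: -395 kJ/kg
liquid 118→26.4 °C: -187.78 kJ/kg
Δh = -34.41 + -395 + -187.78 = -617.19 kJ/kg
Q = ṁ·Δh = 2206 kg/h × -617.19 kJ/kg = -1.3615e+06 kJ/h
|Q| = 378.2 kW = 22692 kJ/min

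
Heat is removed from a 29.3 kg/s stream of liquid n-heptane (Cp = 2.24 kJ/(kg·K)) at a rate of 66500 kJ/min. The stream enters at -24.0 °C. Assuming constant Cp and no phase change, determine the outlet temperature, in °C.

T_out = -40.9 °C

Q = 66500 kJ/min = 1108.3 kJ/s
ΔT = Q/(ṁ·Cp) = 1108.3/(29.3×2.24) = 16.887 K
T_out = -24.0 − 16.887 = -40.887 °C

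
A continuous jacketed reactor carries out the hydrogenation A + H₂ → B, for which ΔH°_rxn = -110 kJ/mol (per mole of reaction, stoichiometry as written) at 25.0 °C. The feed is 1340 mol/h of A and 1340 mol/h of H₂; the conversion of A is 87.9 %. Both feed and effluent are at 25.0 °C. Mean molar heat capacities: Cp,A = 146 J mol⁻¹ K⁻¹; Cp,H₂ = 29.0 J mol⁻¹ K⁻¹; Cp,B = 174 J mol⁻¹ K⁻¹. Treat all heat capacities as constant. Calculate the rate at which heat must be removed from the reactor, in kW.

Q_out = 36.0 kW

Extent of reaction ξ = 0.879 × 1340 = 1177.9 mol/h
Reaction term: ξ·ΔH°_rxn = 1177.9 × -110 = -129560 kJ/h
Q = ΔH = -129560 kJ/h = -35.99 kW
Heat removed = 35.99 kW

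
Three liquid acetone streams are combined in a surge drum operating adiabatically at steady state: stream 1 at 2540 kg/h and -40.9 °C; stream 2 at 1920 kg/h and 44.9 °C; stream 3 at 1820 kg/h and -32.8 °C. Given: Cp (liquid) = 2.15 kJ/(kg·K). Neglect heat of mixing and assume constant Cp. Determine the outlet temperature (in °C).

Energy balance with Q = 0: Σ ṁᵢCp,ᵢ(T_out − Tᵢ) = 0
T_out = Σ ṁᵢCp,ᵢTᵢ / Σ ṁᵢCp,ᵢ
      = -166350 / 13502 = -12.321 °C

T_out = -12.3 °C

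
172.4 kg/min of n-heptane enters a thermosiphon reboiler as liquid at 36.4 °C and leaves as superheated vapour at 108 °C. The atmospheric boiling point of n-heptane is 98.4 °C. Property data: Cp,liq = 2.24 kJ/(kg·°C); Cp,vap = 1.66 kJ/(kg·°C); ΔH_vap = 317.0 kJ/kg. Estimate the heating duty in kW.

Q = 1360 kW

liquid 36.4→98.4 °C: 138.88 kJ/kg
vaporisation at 98.4 °C: 317 kJ/kg
vapour 98.4→108 °C: 15.936 kJ/kg
Δh = 138.88 + 317 + 15.936 = 471.82 kJ/kg
Q = ṁ·Δh = 172.4 kg/min × 471.82 kJ/kg = 81341 kJ/min
|Q| = 1355.7 kW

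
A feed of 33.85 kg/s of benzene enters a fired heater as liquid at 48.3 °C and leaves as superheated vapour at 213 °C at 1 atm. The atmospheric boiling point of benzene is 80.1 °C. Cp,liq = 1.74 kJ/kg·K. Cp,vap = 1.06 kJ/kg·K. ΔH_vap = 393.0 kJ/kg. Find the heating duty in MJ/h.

liquid 48.3→80.1 °C: 55.332 kJ/kg
vaporisation at 80.1 °C: 393 kJ/kg
vapour 80.1→213 °C: 140.87 kJ/kg
Δh = 55.332 + 393 + 140.87 = 589.21 kJ/kg
Q = ṁ·Δh = 33.85 kg/s × 589.21 kJ/kg = 19945 kJ/s
|Q| = 19945 kW = 71801 MJ/h

Q = 71800 MJ/h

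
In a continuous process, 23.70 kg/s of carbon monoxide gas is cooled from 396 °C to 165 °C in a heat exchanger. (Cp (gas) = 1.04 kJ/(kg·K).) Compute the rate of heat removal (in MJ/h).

Q_c = 20500 MJ/h

Q = ṁ·Cp·ΔT = 23.70 × 1.04 × (165 − 396) = -5693.7 kJ/s
Cooling duty = 20497 MJ/h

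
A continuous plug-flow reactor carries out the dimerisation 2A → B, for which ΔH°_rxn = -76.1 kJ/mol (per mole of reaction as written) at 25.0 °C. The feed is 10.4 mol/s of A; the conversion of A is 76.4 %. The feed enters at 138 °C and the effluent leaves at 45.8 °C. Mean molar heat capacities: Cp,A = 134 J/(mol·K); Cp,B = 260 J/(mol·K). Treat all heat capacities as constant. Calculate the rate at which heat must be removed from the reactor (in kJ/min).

Q_out = 25900 kJ/min

Extent of reaction ξ = 0.764 × 10.4 / 2 = 3.9728 mol/s
Reaction term: ξ·ΔH°_rxn = 3.9728 × -76.1 = -302.33 kJ/s
Sensible, feed 138→25 °C: -157.48 kJ/s
Outlet flows (mol/s): A 2.4544, B 3.9728
Sensible, products 25→45.8 °C: 28.326 kJ/s
Q = ΔH = -431.48 kJ/s = -431.48 kW
Heat removed = 25889 kJ/min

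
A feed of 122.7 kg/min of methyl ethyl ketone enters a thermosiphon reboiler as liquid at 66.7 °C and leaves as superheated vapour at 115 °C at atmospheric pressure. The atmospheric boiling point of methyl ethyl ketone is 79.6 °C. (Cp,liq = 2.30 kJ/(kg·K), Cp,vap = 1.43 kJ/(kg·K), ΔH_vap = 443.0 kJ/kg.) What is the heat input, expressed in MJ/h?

liquid 66.7→79.6 °C: 29.67 kJ/kg
vaporisation at 79.6 °C: 443 kJ/kg
vapour 79.6→115 °C: 50.622 kJ/kg
Δh = 29.67 + 443 + 50.622 = 523.29 kJ/kg
Q = ṁ·Δh = 122.7 kg/min × 523.29 kJ/kg = 64208 kJ/min
|Q| = 1070.1 kW = 3852.5 MJ/h

Q = 3850 MJ/h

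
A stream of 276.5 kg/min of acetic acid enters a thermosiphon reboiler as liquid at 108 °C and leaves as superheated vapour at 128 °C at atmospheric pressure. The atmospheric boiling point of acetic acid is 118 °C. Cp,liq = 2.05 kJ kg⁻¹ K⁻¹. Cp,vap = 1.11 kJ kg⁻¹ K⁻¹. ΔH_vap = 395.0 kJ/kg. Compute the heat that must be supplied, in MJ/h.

liquid 108→118 °C: 20.5 kJ/kg
vaporisation at 118 °C: 395 kJ/kg
vapour 118→128 °C: 11.1 kJ/kg
Δh = 20.5 + 395 + 11.1 = 426.6 kJ/kg
Q = ṁ·Δh = 276.5 kg/min × 426.6 kJ/kg = 117950 kJ/min
|Q| = 1965.9 kW = 7077.3 MJ/h

Q = 7080 MJ/h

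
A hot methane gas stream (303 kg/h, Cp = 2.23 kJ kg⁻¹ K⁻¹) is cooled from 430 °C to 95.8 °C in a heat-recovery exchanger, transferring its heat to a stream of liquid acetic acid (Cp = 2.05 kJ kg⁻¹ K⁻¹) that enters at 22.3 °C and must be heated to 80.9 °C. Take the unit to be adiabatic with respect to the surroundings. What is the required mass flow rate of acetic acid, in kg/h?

Heat released by hot stream: Q = 303 × 2.23 × (430 − 95.8) = 225820 kJ/h
Energy balance on cold side (adiabatic exchanger): Q = ṁ_c·Cp_c·(T_c,out − T_c,in)
ṁ_c = 225820 / [2.05 × (80.9 − 22.3)] = 1879.8 kg/h

ṁ_c = 1880 kg/h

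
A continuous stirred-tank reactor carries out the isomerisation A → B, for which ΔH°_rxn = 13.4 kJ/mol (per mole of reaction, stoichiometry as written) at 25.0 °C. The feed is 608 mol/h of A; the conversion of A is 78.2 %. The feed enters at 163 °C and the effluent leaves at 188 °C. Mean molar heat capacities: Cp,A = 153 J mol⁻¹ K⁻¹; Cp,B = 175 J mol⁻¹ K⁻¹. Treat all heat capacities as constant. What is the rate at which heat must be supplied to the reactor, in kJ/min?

Extent of reaction ξ = 0.782 × 608 = 475.46 mol/h
Reaction term: ξ·ΔH°_rxn = 475.46 × 13.4 = 6371.1 kJ/h
Sensible, feed 163→25 °C: -12837 kJ/h
Outlet flows (mol/h): A 132.54, B 475.46
Sensible, products 25→188 °C: 16868 kJ/h
Q = ΔH = 10402 kJ/h = 2.8894 kW
Heat supplied = 173.36 kJ/min

Q_in = 173 kJ/min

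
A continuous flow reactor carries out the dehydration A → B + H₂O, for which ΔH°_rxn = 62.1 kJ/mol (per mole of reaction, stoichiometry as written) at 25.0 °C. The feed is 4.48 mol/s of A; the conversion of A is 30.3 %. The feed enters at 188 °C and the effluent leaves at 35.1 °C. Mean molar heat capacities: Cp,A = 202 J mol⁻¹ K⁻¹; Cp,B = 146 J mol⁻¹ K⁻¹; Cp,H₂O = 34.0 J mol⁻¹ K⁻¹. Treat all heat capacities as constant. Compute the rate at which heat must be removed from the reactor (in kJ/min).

Extent of reaction ξ = 0.303 × 4.48 = 1.3574 mol/s
Reaction term: ξ·ΔH°_rxn = 1.3574 × 62.1 = 84.297 kJ/s
Sensible, feed 188→25 °C: -147.51 kJ/s
Outlet flows (mol/s): A 3.1226, B 1.3574, H₂O 1.3574
Sensible, products 25→35.1 °C: 8.8385 kJ/s
Q = ΔH = -54.373 kJ/s = -54.373 kW
Heat removed = 3262.4 kJ/min

Q_out = 3260 kJ/min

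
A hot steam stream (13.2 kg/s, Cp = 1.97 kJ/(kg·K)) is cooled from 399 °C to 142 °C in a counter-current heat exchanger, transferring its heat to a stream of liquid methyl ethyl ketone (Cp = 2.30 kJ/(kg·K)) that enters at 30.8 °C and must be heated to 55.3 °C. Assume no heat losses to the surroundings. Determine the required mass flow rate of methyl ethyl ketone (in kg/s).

Heat released by hot stream: Q = 13.2 × 1.97 × (399 − 142) = 6683 kJ/s
Energy balance on cold side (adiabatic exchanger): Q = ṁ_c·Cp_c·(T_c,out − T_c,in)
ṁ_c = 6683 / [2.30 × (55.3 − 30.8)] = 118.6 kg/s

ṁ_c = 119 kg/s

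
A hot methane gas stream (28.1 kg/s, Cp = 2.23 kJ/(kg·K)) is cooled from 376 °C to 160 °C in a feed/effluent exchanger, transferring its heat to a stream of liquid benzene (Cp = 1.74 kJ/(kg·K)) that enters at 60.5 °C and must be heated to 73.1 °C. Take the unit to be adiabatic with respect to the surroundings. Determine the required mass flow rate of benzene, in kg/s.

ṁ_c = 617 kg/s

Heat released by hot stream: Q = 28.1 × 2.23 × (376 − 160) = 13535 kJ/s
Energy balance on cold side (adiabatic exchanger): Q = ṁ_c·Cp_c·(T_c,out − T_c,in)
ṁ_c = 13535 / [1.74 × (73.1 − 60.5)] = 617.37 kg/s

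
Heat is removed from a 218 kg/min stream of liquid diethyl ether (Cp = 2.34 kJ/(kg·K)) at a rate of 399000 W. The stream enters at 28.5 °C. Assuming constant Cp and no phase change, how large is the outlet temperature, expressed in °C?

Q = 399000 W = 23940 kJ/min
ΔT = Q/(ṁ·Cp) = 23940/(218×2.34) = 46.93 K
T_out = 28.5 − 46.93 = -18.43 °C

T_out = -18.4 °C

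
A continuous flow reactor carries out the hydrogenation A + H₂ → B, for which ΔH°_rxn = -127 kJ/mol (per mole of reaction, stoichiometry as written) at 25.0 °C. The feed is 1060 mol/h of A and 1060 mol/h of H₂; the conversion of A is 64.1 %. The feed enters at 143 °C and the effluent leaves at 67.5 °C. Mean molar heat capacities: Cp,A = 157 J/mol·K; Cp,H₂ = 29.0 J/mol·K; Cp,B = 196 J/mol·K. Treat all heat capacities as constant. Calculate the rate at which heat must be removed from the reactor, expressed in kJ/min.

Q_out = 1680 kJ/min

Extent of reaction ξ = 0.641 × 1060 = 679.46 mol/h
Reaction term: ξ·ΔH°_rxn = 679.46 × -127 = -86291 kJ/h
Sensible, feed 143→25 °C: -23265 kJ/h
Outlet flows (mol/h): A 380.54, H₂ 380.54, B 679.46
Sensible, products 25→67.5 °C: 8668.1 kJ/h
Q = ΔH = -100890 kJ/h = -28.025 kW
Heat removed = 1681.5 kJ/min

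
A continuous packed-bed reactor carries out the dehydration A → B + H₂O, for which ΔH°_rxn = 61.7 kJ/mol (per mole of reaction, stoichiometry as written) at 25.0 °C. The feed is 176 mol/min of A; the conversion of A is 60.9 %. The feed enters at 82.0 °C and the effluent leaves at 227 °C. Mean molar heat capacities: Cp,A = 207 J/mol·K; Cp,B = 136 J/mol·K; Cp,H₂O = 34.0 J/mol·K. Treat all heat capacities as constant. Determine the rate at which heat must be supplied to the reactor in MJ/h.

Q_in = 666 MJ/h

Extent of reaction ξ = 0.609 × 176 = 107.18 mol/min
Reaction term: ξ·ΔH°_rxn = 107.18 × 61.7 = 6613.3 kJ/min
Sensible, feed 82.0→25 °C: -2076.6 kJ/min
Outlet flows (mol/min): A 68.816, B 107.18, H₂O 107.18
Sensible, products 25→227 °C: 6558.2 kJ/min
Q = ΔH = 11095 kJ/min = 184.91 kW
Heat supplied = 665.69 MJ/h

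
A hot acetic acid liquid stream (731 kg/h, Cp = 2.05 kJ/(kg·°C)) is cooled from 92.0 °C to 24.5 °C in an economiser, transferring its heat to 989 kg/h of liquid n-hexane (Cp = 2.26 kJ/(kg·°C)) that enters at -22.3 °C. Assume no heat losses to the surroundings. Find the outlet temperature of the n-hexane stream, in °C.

Heat released by hot stream: Q = 731 × 2.05 × (92.0 − 24.5) = 101150 kJ/h
Energy balance on cold side (adiabatic exchanger): Q = ṁ_c·Cp_c·(T_c,out − T_c,in)
T_c,out = -22.3 + 101150/(989 × 2.26) = 22.955 °C

T_c,out = 23.0 °C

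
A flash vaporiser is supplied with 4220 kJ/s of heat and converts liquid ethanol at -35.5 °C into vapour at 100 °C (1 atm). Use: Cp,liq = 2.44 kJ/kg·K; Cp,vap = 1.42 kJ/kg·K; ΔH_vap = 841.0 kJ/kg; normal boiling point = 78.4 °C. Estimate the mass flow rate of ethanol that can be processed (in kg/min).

Δh = 2.44×(78.4−-35.5) + 841.0 + 1.42×(100−78.4) = 1149.6 kJ/kg
Q = 4220 kJ/s = 4220 kJ/s = 253200 kJ/min
ṁ = Q/Δh = 253200 / 1149.6 = 220.25 kg/min

ṁ = 220 kg/min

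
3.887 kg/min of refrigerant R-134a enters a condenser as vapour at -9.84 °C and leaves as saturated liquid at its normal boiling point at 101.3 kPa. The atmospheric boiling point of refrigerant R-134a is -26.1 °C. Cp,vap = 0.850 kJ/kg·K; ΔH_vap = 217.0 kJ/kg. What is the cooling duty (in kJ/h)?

vapour -9.84→-26.1 °C: -13.821 kJ/kg
condensation at -26.1 °C: -217 kJ/kg
Δh = -13.821 + -217 = -230.82 kJ/kg
Q = ṁ·Δh = 3.887 kg/min × -230.82 kJ/kg = -897.2 kJ/min
|Q| = 14.953 kW = 53832 kJ/h

Q_c = 53800 kJ/h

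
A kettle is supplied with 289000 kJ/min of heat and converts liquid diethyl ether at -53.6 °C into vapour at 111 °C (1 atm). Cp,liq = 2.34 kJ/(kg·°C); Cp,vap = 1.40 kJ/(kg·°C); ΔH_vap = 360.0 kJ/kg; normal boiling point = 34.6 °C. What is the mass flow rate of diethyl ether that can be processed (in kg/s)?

Δh = 2.34×(34.6−-53.6) + 360.0 + 1.40×(111−34.6) = 673.35 kJ/kg
Q = 289000 kJ/min = 4816.7 kJ/s = 4816.7 kJ/s
ṁ = Q/Δh = 4816.7 / 673.35 = 7.1533 kg/s

ṁ = 7.15 kg/s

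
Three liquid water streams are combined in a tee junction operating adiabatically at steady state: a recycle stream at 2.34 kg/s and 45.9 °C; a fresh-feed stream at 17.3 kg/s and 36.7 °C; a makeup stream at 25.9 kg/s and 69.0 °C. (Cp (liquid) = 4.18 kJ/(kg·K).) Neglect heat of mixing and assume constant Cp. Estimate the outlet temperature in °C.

T_out = 55.5 °C

Energy balance with Q = 0: Σ ṁᵢCp,ᵢ(T_out − Tᵢ) = 0
T_out = Σ ṁᵢCp,ᵢTᵢ / Σ ṁᵢCp,ᵢ
      = 10573 / 190.36 = 55.543 °C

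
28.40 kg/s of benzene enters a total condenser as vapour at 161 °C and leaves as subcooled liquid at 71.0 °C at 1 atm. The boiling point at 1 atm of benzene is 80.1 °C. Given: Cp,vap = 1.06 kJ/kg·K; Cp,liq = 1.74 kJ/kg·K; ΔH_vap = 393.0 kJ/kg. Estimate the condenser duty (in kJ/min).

Q_c = 843000 kJ/min

vapour 161→80.1 °C: -85.754 kJ/kg
condensation at 80.1 °C: -393 kJ/kg
liquid 80.1→71.0 °C: -15.834 kJ/kg
Δh = -85.754 + -393 + -15.834 = -494.59 kJ/kg
Q = ṁ·Δh = 28.40 kg/s × -494.59 kJ/kg = -14046 kJ/s
|Q| = 14046 kW = 842780 kJ/min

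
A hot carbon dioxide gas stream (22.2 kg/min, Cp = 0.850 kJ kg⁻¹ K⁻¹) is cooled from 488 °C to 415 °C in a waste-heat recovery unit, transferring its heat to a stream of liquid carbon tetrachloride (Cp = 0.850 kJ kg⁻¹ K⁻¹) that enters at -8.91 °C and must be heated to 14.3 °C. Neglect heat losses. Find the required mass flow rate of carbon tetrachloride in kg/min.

Heat released by hot stream: Q = 22.2 × 0.850 × (488 − 415) = 1377.5 kJ/min
Energy balance on cold side (adiabatic exchanger): Q = ṁ_c·Cp_c·(T_c,out − T_c,in)
ṁ_c = 1377.5 / [0.850 × (14.3 − -8.91)] = 69.823 kg/min

ṁ_c = 69.8 kg/min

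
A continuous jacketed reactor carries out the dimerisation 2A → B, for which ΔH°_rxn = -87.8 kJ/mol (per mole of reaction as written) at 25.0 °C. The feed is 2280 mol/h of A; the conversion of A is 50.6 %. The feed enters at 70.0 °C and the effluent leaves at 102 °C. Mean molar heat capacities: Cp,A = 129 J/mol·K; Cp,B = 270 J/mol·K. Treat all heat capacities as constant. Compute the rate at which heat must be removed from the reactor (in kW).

Q_out = 11.3 kW

Extent of reaction ξ = 0.506 × 2280 / 2 = 576.84 mol/h
Reaction term: ξ·ΔH°_rxn = 576.84 × -87.8 = -50647 kJ/h
Sensible, feed 70.0→25 °C: -13235 kJ/h
Outlet flows (mol/h): A 1126.3, B 576.84
Sensible, products 25→102 °C: 23180 kJ/h
Q = ΔH = -40702 kJ/h = -11.306 kW
Heat removed = 11.306 kW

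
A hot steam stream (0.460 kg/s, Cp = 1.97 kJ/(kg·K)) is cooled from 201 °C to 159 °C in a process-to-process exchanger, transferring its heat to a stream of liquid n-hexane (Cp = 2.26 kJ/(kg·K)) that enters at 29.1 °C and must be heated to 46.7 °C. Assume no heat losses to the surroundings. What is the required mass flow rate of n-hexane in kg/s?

Heat released by hot stream: Q = 0.460 × 1.97 × (201 − 159) = 38.06 kJ/s
Energy balance on cold side (adiabatic exchanger): Q = ṁ_c·Cp_c·(T_c,out − T_c,in)
ṁ_c = 38.06 / [2.26 × (46.7 − 29.1)] = 0.95687 kg/s

ṁ_c = 0.957 kg/s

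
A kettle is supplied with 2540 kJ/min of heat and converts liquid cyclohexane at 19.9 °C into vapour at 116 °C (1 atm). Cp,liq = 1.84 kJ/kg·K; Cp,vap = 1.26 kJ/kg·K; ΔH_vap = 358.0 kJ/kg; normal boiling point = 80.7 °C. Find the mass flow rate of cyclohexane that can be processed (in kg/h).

ṁ = 296 kg/h

Δh = 1.84×(80.7−19.9) + 358.0 + 1.26×(116−80.7) = 514.35 kJ/kg
Q = 2540 kJ/min = 42.333 kJ/s = 152400 kJ/h
ṁ = Q/Δh = 152400 / 514.35 = 296.3 kg/h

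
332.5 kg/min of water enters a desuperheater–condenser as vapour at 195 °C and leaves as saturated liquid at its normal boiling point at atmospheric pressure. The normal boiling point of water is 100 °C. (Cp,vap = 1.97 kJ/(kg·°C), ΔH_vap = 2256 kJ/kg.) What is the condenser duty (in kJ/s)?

vapour 195→100 °C: -187.15 kJ/kg
condensation at 100 °C: -2256 kJ/kg
Δh = -187.15 + -2256 = -2443.2 kJ/kg
Q = ṁ·Δh = 332.5 kg/min × -2443.2 kJ/kg = -812350 kJ/min
|Q| = 13539 kW

Q_c = 13500 kJ/s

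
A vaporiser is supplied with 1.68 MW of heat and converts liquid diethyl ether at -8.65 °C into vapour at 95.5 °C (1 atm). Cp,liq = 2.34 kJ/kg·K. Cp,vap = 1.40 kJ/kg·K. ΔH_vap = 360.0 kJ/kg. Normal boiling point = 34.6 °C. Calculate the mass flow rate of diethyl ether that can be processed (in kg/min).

ṁ = 184 kg/min

Δh = 2.34×(34.6−-8.65) + 360.0 + 1.40×(95.5−34.6) = 546.46 kJ/kg
Q = 1.68 MW = 1680 kJ/s = 100800 kJ/min
ṁ = Q/Δh = 100800 / 546.46 = 184.46 kg/min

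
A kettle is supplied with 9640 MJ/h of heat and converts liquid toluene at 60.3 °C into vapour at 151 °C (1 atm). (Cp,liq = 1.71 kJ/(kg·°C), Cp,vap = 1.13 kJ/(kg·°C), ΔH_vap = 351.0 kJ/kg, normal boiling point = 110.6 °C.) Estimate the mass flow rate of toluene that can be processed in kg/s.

Δh = 1.71×(110.6−60.3) + 351.0 + 1.13×(151−110.6) = 482.66 kJ/kg
Q = 9640 MJ/h = 2677.8 kJ/s = 2677.8 kJ/s
ṁ = Q/Δh = 2677.8 / 482.66 = 5.5479 kg/s

ṁ = 5.55 kg/s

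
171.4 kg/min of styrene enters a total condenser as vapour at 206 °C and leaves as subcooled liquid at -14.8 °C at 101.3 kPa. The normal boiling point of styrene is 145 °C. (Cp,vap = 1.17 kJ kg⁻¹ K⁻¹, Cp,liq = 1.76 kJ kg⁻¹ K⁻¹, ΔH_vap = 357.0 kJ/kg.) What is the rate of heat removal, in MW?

Q_c = 2.03 MW

vapour 206→145 °C: -71.37 kJ/kg
condensation at 145 °C: -357 kJ/kg
liquid 145→-14.8 °C: -281.25 kJ/kg
Δh = -71.37 + -357 + -281.25 = -709.62 kJ/kg
Q = ṁ·Δh = 171.4 kg/min × -709.62 kJ/kg = -121630 kJ/min
|Q| = 2027.1 kW = 2.0271 MW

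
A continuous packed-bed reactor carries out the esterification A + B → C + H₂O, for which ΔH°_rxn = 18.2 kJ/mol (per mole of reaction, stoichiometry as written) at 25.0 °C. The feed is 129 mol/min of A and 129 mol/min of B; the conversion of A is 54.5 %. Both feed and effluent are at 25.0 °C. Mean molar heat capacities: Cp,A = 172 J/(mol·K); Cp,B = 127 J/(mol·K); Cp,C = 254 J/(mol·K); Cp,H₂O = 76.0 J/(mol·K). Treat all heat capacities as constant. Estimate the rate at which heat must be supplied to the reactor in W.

Q_in = 21300 W

Extent of reaction ξ = 0.545 × 129 = 70.305 mol/min
Reaction term: ξ·ΔH°_rxn = 70.305 × 18.2 = 1279.6 kJ/min
Q = ΔH = 1279.6 kJ/min = 21.326 kW
Heat supplied = 21326 W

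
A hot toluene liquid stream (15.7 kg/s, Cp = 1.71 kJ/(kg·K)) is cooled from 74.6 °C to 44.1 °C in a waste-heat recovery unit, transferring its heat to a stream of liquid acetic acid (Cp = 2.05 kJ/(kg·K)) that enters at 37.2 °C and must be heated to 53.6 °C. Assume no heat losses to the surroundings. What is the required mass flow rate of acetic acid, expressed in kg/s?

ṁ_c = 24.4 kg/s

Heat released by hot stream: Q = 15.7 × 1.71 × (74.6 − 44.1) = 818.83 kJ/s
Energy balance on cold side (adiabatic exchanger): Q = ṁ_c·Cp_c·(T_c,out − T_c,in)
ṁ_c = 818.83 / [2.05 × (53.6 − 37.2)] = 24.356 kg/s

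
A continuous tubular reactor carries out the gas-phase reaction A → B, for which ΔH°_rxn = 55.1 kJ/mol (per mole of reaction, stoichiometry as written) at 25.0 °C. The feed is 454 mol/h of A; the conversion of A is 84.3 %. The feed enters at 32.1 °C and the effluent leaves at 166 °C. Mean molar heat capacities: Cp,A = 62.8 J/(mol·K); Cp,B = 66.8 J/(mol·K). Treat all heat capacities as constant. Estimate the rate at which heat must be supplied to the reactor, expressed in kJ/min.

Extent of reaction ξ = 0.843 × 454 = 382.72 mol/h
Reaction term: ξ·ΔH°_rxn = 382.72 × 55.1 = 21088 kJ/h
Sensible, feed 32.1→25 °C: -202.43 kJ/h
Outlet flows (mol/h): A 71.278, B 382.72
Sensible, products 25→166 °C: 4235.9 kJ/h
Q = ΔH = 25121 kJ/h = 6.9782 kW
Heat supplied = 418.69 kJ/min

Q_in = 419 kJ/min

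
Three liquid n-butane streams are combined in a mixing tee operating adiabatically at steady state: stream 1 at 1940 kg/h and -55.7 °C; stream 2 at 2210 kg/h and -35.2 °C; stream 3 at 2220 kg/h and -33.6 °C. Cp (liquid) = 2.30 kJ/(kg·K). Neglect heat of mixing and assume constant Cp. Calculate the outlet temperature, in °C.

T_out = -40.9 °C

Energy balance with Q = 0: Σ ṁᵢCp,ᵢ(T_out − Tᵢ) = 0
T_out = Σ ṁᵢCp,ᵢTᵢ / Σ ṁᵢCp,ᵢ
      = -599020 / 14651 = -40.886 °C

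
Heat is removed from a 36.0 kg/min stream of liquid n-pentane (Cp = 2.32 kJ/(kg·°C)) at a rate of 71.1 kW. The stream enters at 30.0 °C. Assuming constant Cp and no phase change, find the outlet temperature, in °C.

Q = 71.1 kW = 4266 kJ/min
ΔT = Q/(ṁ·Cp) = 4266/(36.0×2.32) = 51.078 K
T_out = 30.0 − 51.078 = -21.078 °C

T_out = -21.1 °C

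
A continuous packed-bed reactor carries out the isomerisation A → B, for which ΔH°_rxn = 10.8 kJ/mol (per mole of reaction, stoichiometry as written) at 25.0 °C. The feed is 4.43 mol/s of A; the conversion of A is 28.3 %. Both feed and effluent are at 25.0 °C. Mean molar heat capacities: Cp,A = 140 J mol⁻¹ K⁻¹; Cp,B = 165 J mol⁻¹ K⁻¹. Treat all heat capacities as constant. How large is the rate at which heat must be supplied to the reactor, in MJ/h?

Q_in = 48.7 MJ/h

Extent of reaction ξ = 0.283 × 4.43 = 1.2537 mol/s
Reaction term: ξ·ΔH°_rxn = 1.2537 × 10.8 = 13.54 kJ/s
Q = ΔH = 13.54 kJ/s = 13.54 kW
Heat supplied = 48.743 MJ/h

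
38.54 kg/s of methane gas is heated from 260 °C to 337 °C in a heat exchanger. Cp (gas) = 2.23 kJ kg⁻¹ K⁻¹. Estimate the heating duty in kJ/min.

Q = ṁ·Cp·ΔT = 38.54 × 2.23 × (337 − 260) = 6617.7 kJ/s
Heating duty = 397060 kJ/min

Q = 397000 kJ/min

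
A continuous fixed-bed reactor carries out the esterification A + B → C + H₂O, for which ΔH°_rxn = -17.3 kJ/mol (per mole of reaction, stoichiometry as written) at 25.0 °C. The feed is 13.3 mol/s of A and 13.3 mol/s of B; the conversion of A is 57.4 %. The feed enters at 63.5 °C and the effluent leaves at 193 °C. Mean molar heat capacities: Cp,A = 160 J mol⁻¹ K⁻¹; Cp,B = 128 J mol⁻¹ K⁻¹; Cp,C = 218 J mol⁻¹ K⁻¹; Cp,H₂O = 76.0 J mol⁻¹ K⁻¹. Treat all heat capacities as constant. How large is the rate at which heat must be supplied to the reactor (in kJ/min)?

Q_in = 22300 kJ/min

Extent of reaction ξ = 0.574 × 13.3 = 7.6342 mol/s
Reaction term: ξ·ΔH°_rxn = 7.6342 × -17.3 = -132.07 kJ/s
Sensible, feed 63.5→25 °C: -147.47 kJ/s
Outlet flows (mol/s): A 5.6658, B 5.6658, C 7.6342, H₂O 7.6342
Sensible, products 25→193 °C: 651.2 kJ/s
Q = ΔH = 371.66 kJ/s = 371.66 kW
Heat supplied = 22300 kJ/min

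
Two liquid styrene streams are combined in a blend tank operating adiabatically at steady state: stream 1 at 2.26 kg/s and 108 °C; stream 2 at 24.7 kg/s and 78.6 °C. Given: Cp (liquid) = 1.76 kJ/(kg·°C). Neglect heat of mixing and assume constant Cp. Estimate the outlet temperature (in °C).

Adiabatic, steady state ⇒ Σ ṁᵢCp,ᵢ(T_out − Tᵢ) = 0
Σ ṁᵢCp,ᵢTᵢ = 2.26×1.76×108 + 24.7×1.76×78.6 = 3846.5
Σ ṁᵢCp,ᵢ = 2.26×1.76 + 24.7×1.76 = 47.45
T_out = 3846.5 / 47.45 = 81.065 °C

T_out = 81.1 °C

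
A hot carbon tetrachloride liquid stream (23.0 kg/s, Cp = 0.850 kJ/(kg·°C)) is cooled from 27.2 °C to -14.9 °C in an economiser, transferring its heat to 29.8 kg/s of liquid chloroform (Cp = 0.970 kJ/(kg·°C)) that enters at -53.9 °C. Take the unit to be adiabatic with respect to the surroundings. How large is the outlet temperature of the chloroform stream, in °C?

T_c,out = -25.4 °C

Heat released by hot stream: Q = 23.0 × 0.850 × (27.2 − -14.9) = 823.06 kJ/s
Energy balance on cold side (adiabatic exchanger): Q = ṁ_c·Cp_c·(T_c,out − T_c,in)
T_c,out = -53.9 + 823.06/(29.8 × 0.970) = -25.426 °C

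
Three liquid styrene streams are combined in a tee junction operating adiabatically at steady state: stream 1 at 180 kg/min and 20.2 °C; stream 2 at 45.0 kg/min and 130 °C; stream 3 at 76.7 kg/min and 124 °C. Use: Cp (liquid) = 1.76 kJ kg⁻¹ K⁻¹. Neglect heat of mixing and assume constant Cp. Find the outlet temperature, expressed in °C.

T_out = 63.0 °C

Energy balance with Q = 0: Σ ṁᵢCp,ᵢ(T_out − Tᵢ) = 0
T_out = Σ ṁᵢCp,ᵢTᵢ / Σ ṁᵢCp,ᵢ
      = 33434 / 530.99 = 62.966 °C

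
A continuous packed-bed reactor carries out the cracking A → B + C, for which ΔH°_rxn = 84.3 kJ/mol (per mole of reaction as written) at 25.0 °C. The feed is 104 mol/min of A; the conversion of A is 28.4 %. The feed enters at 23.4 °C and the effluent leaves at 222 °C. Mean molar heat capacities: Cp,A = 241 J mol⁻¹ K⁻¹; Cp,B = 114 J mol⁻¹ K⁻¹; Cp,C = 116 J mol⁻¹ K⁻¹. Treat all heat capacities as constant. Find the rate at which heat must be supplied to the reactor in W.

Q_in = 123000 W

Extent of reaction ξ = 0.284 × 104 = 29.536 mol/min
Reaction term: ξ·ΔH°_rxn = 29.536 × 84.3 = 2489.9 kJ/min
Sensible, feed 23.4→25 °C: 40.102 kJ/min
Outlet flows (mol/min): A 74.464, B 29.536, C 29.536
Sensible, products 25→222 °C: 4873.6 kJ/min
Q = ΔH = 7403.6 kJ/min = 123.39 kW
Heat supplied = 123390 W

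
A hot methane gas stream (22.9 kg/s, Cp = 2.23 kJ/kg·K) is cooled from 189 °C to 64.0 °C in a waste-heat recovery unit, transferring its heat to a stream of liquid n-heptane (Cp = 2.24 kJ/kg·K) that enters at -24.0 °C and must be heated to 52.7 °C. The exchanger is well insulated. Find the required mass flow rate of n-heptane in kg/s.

Heat released by hot stream: Q = 22.9 × 2.23 × (189 − 64.0) = 6383.4 kJ/s
Energy balance on cold side (adiabatic exchanger): Q = ṁ_c·Cp_c·(T_c,out − T_c,in)
ṁ_c = 6383.4 / [2.24 × (52.7 − -24.0)] = 37.154 kg/s

ṁ_c = 37.2 kg/s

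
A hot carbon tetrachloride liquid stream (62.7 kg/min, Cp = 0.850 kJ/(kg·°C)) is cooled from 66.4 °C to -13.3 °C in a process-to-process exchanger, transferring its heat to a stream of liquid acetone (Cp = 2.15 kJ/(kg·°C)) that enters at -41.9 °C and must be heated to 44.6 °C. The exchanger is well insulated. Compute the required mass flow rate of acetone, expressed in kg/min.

Heat released by hot stream: Q = 62.7 × 0.850 × (66.4 − -13.3) = 4247.6 kJ/min
Energy balance on cold side (adiabatic exchanger): Q = ṁ_c·Cp_c·(T_c,out − T_c,in)
ṁ_c = 4247.6 / [2.15 × (44.6 − -41.9)] = 22.84 kg/min

ṁ_c = 22.8 kg/min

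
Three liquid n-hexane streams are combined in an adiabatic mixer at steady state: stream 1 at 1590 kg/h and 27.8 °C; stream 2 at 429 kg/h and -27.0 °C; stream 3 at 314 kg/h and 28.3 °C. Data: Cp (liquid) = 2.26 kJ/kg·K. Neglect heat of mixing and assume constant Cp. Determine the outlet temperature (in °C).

No heat crosses the boundary, so H_out = H_in.
Σ ṁᵢCp,ᵢTᵢ = 1590×2.26×27.8 + 429×2.26×-27.0 + 314×2.26×28.3 = 93802
Σ ṁᵢCp,ᵢ = 1590×2.26 + 429×2.26 + 314×2.26 = 5272.6
T_out = 93802 / 5272.6 = 17.79 °C

T_out = 17.8 °C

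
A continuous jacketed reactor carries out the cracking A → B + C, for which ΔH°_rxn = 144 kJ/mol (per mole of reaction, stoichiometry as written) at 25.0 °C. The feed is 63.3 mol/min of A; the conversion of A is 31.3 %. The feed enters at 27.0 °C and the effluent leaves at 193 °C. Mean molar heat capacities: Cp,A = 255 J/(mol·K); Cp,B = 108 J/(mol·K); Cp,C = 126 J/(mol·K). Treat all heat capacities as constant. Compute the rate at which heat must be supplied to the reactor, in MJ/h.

Extent of reaction ξ = 0.313 × 63.3 = 19.813 mol/min
Reaction term: ξ·ΔH°_rxn = 19.813 × 144 = 2853.1 kJ/min
Sensible, feed 27.0→25 °C: -32.283 kJ/min
Outlet flows (mol/min): A 43.487, B 19.813, C 19.813
Sensible, products 25→193 °C: 2641.9 kJ/min
Q = ΔH = 5462.6 kJ/min = 91.044 kW
Heat supplied = 327.76 MJ/h

Q_in = 328 MJ/h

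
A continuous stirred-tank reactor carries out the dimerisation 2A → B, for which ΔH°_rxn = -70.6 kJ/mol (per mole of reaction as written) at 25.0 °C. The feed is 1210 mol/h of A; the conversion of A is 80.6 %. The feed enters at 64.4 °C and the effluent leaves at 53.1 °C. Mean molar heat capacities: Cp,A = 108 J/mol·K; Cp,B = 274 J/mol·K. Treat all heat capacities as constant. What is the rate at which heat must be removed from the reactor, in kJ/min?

Extent of reaction ξ = 0.806 × 1210 / 2 = 487.63 mol/h
Reaction term: ξ·ΔH°_rxn = 487.63 × -70.6 = -34427 kJ/h
Sensible, feed 64.4→25 °C: -5148.8 kJ/h
Outlet flows (mol/h): A 234.74, B 487.63
Sensible, products 25→53.1 °C: 4466.8 kJ/h
Q = ΔH = -35109 kJ/h = -9.7524 kW
Heat removed = 585.14 kJ/min

Q_out = 585 kJ/min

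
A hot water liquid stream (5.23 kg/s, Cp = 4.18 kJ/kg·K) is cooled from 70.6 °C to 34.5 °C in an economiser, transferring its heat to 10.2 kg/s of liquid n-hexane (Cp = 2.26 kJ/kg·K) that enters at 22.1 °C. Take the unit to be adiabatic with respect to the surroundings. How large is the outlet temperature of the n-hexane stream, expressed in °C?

T_c,out = 56.3 °C

Heat released by hot stream: Q = 5.23 × 4.18 × (70.6 − 34.5) = 789.2 kJ/s
Energy balance on cold side (adiabatic exchanger): Q = ṁ_c·Cp_c·(T_c,out − T_c,in)
T_c,out = 22.1 + 789.2/(10.2 × 2.26) = 56.335 °C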